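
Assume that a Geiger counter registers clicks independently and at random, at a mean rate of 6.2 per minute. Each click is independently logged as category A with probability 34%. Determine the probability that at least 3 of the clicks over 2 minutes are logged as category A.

Thinning: the clicks that are logged as category A themselves form a Poisson process with rate 0.34 × 6.2 = 2.108 per minute.
Over the interval, μ = 2.108 × 2 = 4.216 (2 minutes).
P(N ≥ 3) = 1 − P(N ≤ 2) ≈ 0.7919.

0.7919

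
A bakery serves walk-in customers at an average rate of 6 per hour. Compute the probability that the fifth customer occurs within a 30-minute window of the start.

Over the interval, μ = 6 × 0.5 = 3 (a 30-minute window = 0.5 hours).
The fifth arrival falls in the interval iff at least 5 events occur there: P(S_5 ≤ t) = P(N ≥ 5) = 1 − P(N ≤ 4) ≈ 0.1847.

0.1847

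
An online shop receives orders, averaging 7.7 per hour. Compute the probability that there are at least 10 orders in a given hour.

0.2469

With mean μ = 7.7 per hour,
P(N ≥ 10) = 1 − P(N ≤ 9) = 1 − Σ_{j=0}^{9} e^(−μ) μ^j/j! ≈ 0.2469.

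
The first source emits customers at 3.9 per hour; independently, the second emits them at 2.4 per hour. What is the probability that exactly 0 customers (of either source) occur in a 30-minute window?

Independent Poisson processes superpose: combined rate λ = 3.9 + 2.4 = 6.3 per hour.
Over the interval, μ = 6.3 × 0.5 = 3.15 (a 30-minute window = 0.5 hours).
P(N = 0) = e^(−3.15) · 3.15^0/0! ≈ 0.0429.

0.0429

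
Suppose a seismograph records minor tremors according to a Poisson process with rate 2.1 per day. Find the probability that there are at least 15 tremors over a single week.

Over the interval, μ = 2.1 × 7 = 14.7 (a week = 7 days).
P(N ≥ 15) = 1 − P(N ≤ 14) = 1 − Σ_{j=0}^{14} e^(−μ) μ^j/j! ≈ 0.5033.

0.5033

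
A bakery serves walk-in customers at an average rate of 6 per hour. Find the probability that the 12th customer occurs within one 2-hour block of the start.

0.5384

Over the interval, μ = 6 × 2 = 12 (a 2-hour block = 2 hours).
The 12th arrival falls in the interval iff at least 12 events occur there: P(S_12 ≤ t) = P(N ≥ 12) = 1 − P(N ≤ 11) ≈ 0.5384.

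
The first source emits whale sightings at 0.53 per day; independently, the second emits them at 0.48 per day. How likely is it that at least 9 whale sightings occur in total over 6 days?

Independent Poisson processes superpose: combined rate λ = 0.53 + 0.48 = 1.01 per day.
Over the interval, μ = 1.01 × 6 = 6.06 (6 days).
P(N ≥ 9) = 1 − P(N ≤ 8) ≈ 0.1590.

0.1590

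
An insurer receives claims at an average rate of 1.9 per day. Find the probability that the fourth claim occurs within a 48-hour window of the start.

Over the interval, μ = 1.9 × 2 = 3.8 (a 48-hour window = 2 days).
The fourth arrival falls in the interval iff at least 4 events occur there: P(S_4 ≤ t) = P(N ≥ 4) = 1 − P(N ≤ 3) ≈ 0.5265.

0.5265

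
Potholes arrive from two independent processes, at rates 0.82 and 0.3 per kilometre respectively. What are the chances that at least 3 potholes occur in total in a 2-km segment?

0.3880

Independent Poisson processes superpose: combined rate λ = 0.82 + 0.3 = 1.12 per kilometre.
Over the interval, μ = 1.12 × 2 = 2.24 (a 2-km segment = 2 kilometres).
P(N ≥ 3) = 1 − P(N ≤ 2) ≈ 0.3880.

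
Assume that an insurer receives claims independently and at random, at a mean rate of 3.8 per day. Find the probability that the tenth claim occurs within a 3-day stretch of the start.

0.7013

Over the interval, μ = 3.8 × 3 = 11.4 (a 3-day stretch = 3 days).
The tenth arrival falls in the interval iff at least 10 events occur there: P(S_10 ≤ t) = P(N ≥ 10) = 1 − P(N ≤ 9) ≈ 0.7013.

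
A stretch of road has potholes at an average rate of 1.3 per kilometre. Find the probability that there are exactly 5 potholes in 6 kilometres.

Over the interval, μ = 1.3 × 6 = 7.8 (6 kilometres).
P(N = 5) = e^(−μ) μ^5/5! = e^(−7.8) · 7.8^5/120 ≈ 0.0986.

0.0986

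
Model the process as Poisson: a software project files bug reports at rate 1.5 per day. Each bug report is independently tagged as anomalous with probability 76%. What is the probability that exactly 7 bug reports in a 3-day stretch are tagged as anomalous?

0.0355

Thinning: the bug reports that are tagged as anomalous themselves form a Poisson process with rate 0.76 × 1.5 = 1.14 per day.
Over the interval, μ = 1.14 × 3 = 3.42 (a 3-day stretch = 3 days).
P(N = 7) = e^(−3.42) · 3.42^7/7! ≈ 0.0355.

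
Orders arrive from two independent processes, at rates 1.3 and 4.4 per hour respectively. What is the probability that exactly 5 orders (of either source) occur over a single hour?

0.1678

Independent Poisson processes superpose: combined rate λ = 1.3 + 4.4 = 5.7 per hour.
So μ = 5.7.
P(N = 5) = e^(−5.7) · 5.7^5/5! ≈ 0.1678.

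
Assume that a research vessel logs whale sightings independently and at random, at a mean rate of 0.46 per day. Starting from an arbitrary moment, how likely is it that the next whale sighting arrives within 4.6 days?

0.8795

Inter-arrival times are exponential with rate λ = 0.46 per day.
P(T ≤ 4.6) = 1 − e^(−λt) = 1 − e^(−0.46 × 4.6) = 1 − e^(−2.116) ≈ 0.8795.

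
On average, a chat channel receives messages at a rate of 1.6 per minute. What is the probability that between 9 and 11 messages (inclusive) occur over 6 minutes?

Over the interval, μ = 1.6 × 6 = 9.6 (6 minutes).
P(9 ≤ N ≤ 11) = Σ_{j=9}^{11} e^(−9.6) · 9.6^j/j! ≈ 0.3616.

0.3616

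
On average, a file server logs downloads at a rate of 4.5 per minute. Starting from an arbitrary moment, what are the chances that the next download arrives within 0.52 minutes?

0.9037

Inter-arrival times are exponential with rate λ = 4.5 per minute.
P(T ≤ 0.52) = 1 − e^(−λt) = 1 − e^(−4.5 × 0.52) = 1 − e^(−2.34) ≈ 0.9037.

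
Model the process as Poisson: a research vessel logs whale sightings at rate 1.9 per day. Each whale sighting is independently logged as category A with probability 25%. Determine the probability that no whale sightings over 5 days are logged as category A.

0.0930

Thinning: the whale sightings that are logged as category A themselves form a Poisson process with rate 0.25 × 1.9 = 0.475 per day.
Over the interval, μ = 0.475 × 5 = 2.375 (5 days).
P(N = 0) = e^(−2.375) · 2.375^0/0! ≈ 0.0930.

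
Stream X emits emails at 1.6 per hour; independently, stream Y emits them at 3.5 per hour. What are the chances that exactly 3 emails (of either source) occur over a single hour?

Independent Poisson processes superpose: combined rate λ = 1.6 + 3.5 = 5.1 per hour.
So μ = 5.1.
P(N = 3) = e^(−5.1) · 5.1^3/3! ≈ 0.1348.

0.1348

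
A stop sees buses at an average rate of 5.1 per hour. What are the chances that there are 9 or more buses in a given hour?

With mean μ = 5.1 per hour,
P(N ≥ 9) = 1 − P(N ≤ 8) = 1 − Σ_{j=0}^{8} e^(−μ) μ^j/j! ≈ 0.0748.

0.0748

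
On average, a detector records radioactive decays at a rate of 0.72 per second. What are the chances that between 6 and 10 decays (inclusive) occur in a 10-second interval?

0.6108

Over the interval, μ = 0.72 × 10 = 7.2 (a 10-second interval = 10 seconds).
P(6 ≤ N ≤ 10) = Σ_{j=6}^{10} e^(−7.2) · 7.2^j/j! ≈ 0.6108.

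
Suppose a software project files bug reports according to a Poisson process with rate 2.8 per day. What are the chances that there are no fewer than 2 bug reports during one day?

0.7689

With mean μ = 2.8 per day,
P(N ≥ 2) = 1 − P(N ≤ 1) = 1 − Σ_{j=0}^{1} e^(−μ) μ^j/j! ≈ 0.7689.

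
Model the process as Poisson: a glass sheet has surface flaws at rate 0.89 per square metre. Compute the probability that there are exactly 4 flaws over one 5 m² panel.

0.1908

Over the interval, μ = 0.89 × 5 = 4.45 (a 5 m² panel = 5 square metres).
P(N = 4) = e^(−μ) μ^4/4! = e^(−4.45) · 4.45^4/24 ≈ 0.1908.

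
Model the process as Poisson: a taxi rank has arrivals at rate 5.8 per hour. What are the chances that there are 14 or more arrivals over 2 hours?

Over the interval, μ = 5.8 × 2 = 11.6 (2 hours).
P(N ≥ 14) = 1 − P(N ≤ 13) = 1 − Σ_{j=0}^{13} e^(−μ) μ^j/j! ≈ 0.2770.

0.2770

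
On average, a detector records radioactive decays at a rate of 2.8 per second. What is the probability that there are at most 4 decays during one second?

With mean μ = 2.8 per second,
P(N ≤ 4) = Σ_{j=0}^{4} e^(−μ) μ^j/j! ≈ 0.8477.

0.8477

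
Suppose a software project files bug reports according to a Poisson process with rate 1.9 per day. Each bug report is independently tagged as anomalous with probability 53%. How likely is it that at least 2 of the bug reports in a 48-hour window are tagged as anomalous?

Thinning: the bug reports that are tagged as anomalous themselves form a Poisson process with rate 0.53 × 1.9 = 1.007 per day.
Over the interval, μ = 1.007 × 2 = 2.014 (a 48-hour window = 2 days).
P(N ≥ 2) = 1 − P(N ≤ 1) ≈ 0.5978.

0.5978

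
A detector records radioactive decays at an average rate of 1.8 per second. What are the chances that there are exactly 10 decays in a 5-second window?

Over the interval, μ = 1.8 × 5 = 9 (a 5-second window = 5 seconds).
P(N = 10) = e^(−μ) μ^10/10! = e^(−9) · 9^10/3628800 ≈ 0.1186.

0.1186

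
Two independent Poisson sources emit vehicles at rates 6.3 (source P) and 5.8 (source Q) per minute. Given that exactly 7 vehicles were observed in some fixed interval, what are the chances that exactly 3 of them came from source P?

0.2608

Given the total, each event is independently from source P with probability p = λ_P/(λ_P+λ_Q) = 6.3/12.1 ≈ 0.5207.
So K ~ Binomial(7, 6.3/12.1): P(K = 3) = C(7,3) · (6.3/12.1)^3 · (5.8/12.1)^4 ≈ 0.2608.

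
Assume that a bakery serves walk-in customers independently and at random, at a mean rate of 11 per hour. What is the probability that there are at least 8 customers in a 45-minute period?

Over the interval, μ = 11 × 0.75 = 8.25 (a 45-minute period = 0.75 hours).
P(N ≥ 8) = 1 − P(N ≤ 7) = 1 − Σ_{j=0}^{7} e^(−μ) μ^j/j! ≈ 0.5814.

0.5814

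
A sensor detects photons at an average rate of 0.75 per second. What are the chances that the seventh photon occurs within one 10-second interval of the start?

0.6218

Over the interval, μ = 0.75 × 10 = 7.5 (a 10-second interval = 10 seconds).
The seventh arrival falls in the interval iff at least 7 events occur there: P(S_7 ≤ t) = P(N ≥ 7) = 1 − P(N ≤ 6) ≈ 0.6218.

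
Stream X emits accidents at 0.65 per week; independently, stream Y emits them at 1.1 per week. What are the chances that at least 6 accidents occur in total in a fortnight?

Independent Poisson processes superpose: combined rate λ = 0.65 + 1.1 = 1.75 per week.
Over the interval, μ = 1.75 × 2 = 3.5 (a fortnight = 2 weeks).
P(N ≥ 6) = 1 − P(N ≤ 5) ≈ 0.1424.

0.1424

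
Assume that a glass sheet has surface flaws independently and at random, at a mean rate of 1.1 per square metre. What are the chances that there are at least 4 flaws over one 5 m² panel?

Over the interval, μ = 1.1 × 5 = 5.5 (a 5 m² panel = 5 square metres).
P(N ≥ 4) = 1 − P(N ≤ 3) = 1 − Σ_{j=0}^{3} e^(−μ) μ^j/j! ≈ 0.7983.

0.7983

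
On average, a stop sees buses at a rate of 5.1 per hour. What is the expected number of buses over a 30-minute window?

E[N] = λt = 5.1 × 0.5 = 2.55 (a 30-minute window = 0.5 hours).

2.55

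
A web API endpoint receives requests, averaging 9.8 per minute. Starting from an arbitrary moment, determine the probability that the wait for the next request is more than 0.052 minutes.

0.6007

The wait for the next event is exponential with rate λ = 9.8 per minute.
P(T > 0.052) = e^(−λt) = e^(−9.8 × 0.052) = e^(−0.5096) ≈ 0.6007.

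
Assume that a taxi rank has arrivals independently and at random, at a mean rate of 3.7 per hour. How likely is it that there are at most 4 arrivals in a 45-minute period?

Over the interval, μ = 3.7 × 0.75 = 2.775 (a 45-minute period = 0.75 hours).
P(N ≤ 4) = Σ_{j=0}^{4} e^(−μ) μ^j/j! ≈ 0.8515.

0.8515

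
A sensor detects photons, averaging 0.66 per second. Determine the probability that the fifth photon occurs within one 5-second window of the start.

Over the interval, μ = 0.66 × 5 = 3.3 (a 5-second window = 5 seconds).
The fifth arrival falls in the interval iff at least 5 events occur there: P(S_5 ≤ t) = P(N ≥ 5) = 1 − P(N ≤ 4) ≈ 0.2374.

0.2374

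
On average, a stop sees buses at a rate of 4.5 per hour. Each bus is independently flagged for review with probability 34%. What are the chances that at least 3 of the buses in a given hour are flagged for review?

Thinning: the buses that are flagged for review themselves form a Poisson process with rate 0.34 × 4.5 = 1.53 per hour.
So μ = 1.53.
P(N ≥ 3) = 1 − P(N ≤ 2) ≈ 0.1987.

0.1987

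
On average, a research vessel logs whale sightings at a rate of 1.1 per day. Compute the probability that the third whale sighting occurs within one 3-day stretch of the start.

0.6406

Over the interval, μ = 1.1 × 3 = 3.3 (a 3-day stretch = 3 days).
The third arrival falls in the interval iff at least 3 events occur there: P(S_3 ≤ t) = P(N ≥ 3) = 1 − P(N ≤ 2) ≈ 0.6406.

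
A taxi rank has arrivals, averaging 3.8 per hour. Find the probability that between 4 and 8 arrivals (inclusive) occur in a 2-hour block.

0.5928

Over the interval, μ = 3.8 × 2 = 7.6 (a 2-hour block = 2 hours).
P(4 ≤ N ≤ 8) = Σ_{j=4}^{8} e^(−7.6) · 7.6^j/j! ≈ 0.5928.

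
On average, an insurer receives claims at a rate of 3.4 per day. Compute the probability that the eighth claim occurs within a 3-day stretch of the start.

0.7973

Over the interval, μ = 3.4 × 3 = 10.2 (a 3-day stretch = 3 days).
The eighth arrival falls in the interval iff at least 8 events occur there: P(S_8 ≤ t) = P(N ≥ 8) = 1 − P(N ≤ 7) ≈ 0.7973.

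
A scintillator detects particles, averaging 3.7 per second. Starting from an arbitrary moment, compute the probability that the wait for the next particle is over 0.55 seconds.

0.1307

The wait for the next event is exponential with rate λ = 3.7 per second.
P(T > 0.55) = e^(−λt) = e^(−3.7 × 0.55) = e^(−2.035) ≈ 0.1307.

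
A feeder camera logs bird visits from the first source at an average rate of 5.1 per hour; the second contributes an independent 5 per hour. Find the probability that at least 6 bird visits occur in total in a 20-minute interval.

0.1253

Independent Poisson processes superpose: combined rate λ = 5.1 + 5 = 10.1 per hour.
Over the interval, μ = 10.1 × 1/3 ≈ 3.36667 (a 20-minute interval = 1/3 hours).
P(N ≥ 6) = 1 − P(N ≤ 5) ≈ 0.1253.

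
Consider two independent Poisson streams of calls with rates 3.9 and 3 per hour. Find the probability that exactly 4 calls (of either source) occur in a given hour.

0.0952

Independent Poisson processes superpose: combined rate λ = 3.9 + 3 = 6.9 per hour.
So μ = 6.9.
P(N = 4) = e^(−6.9) · 6.9^4/4! ≈ 0.0952.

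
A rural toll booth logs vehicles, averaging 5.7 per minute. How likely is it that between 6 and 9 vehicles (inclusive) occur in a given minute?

With mean μ = 5.7 per minute,
P(6 ≤ N ≤ 9) = Σ_{j=6}^{9} e^(−5.7) · 5.7^j/j! ≈ 0.4402.

0.4402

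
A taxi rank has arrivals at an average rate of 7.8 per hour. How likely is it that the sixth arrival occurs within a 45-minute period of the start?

Over the interval, μ = 7.8 × 0.75 = 5.85 (a 45-minute period = 0.75 hours).
The sixth arrival falls in the interval iff at least 6 events occur there: P(S_6 ≤ t) = P(N ≥ 6) = 1 − P(N ≤ 5) ≈ 0.5299.

0.5299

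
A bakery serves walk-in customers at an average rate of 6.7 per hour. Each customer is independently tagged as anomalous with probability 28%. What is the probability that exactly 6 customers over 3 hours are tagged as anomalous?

Thinning: the customers that are tagged as anomalous themselves form a Poisson process with rate 0.28 × 6.7 = 1.876 per hour.
Over the interval, μ = 1.876 × 3 = 5.628 (3 hours).
P(N = 6) = e^(−5.628) · 5.628^6/6! ≈ 0.1587.

0.1587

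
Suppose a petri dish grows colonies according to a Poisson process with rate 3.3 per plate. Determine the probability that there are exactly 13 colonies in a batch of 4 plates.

Over the interval, μ = 3.3 × 4 = 13.2 (a batch of 4 plates = 4 plates).
P(N = 13) = e^(−μ) μ^13/13! = e^(−13.2) · 13.2^13/6227020800 ≈ 0.1098.

0.1098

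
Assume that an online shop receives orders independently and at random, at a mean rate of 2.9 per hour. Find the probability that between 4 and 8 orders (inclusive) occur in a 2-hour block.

Over the interval, μ = 2.9 × 2 = 5.8 (a 2-hour block = 2 hours).
P(4 ≤ N ≤ 8) = Σ_{j=4}^{8} e^(−5.8) · 5.8^j/j! ≈ 0.6972.

0.6972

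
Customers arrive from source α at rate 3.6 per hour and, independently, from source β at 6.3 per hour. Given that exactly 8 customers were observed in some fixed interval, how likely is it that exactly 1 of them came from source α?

Given the total, each event is independently from source α with probability p = λ_α/(λ_α+λ_β) = 3.6/9.9 ≈ 0.3636.
So K ~ Binomial(8, 3.6/9.9): P(K = 1) = C(8,1) · (3.6/9.9)^1 · (6.3/9.9)^7 ≈ 0.1229.

0.1229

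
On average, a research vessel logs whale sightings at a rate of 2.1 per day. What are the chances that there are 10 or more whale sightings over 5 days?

Over the interval, μ = 2.1 × 5 = 10.5 (5 days).
P(N ≥ 10) = 1 − P(N ≤ 9) = 1 − Σ_{j=0}^{9} e^(−μ) μ^j/j! ≈ 0.6029.

0.6029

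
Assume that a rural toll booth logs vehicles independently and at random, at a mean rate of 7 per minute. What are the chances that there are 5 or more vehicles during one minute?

With mean μ = 7 per minute,
P(N ≥ 5) = 1 − P(N ≤ 4) = 1 − Σ_{j=0}^{4} e^(−μ) μ^j/j! ≈ 0.8270.

0.8270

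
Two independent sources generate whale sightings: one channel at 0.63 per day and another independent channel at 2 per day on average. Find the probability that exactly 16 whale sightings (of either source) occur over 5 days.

0.0743

Independent Poisson processes superpose: combined rate λ = 0.63 + 2 = 2.63 per day.
Over the interval, μ = 2.63 × 5 = 13.15 (5 days).
P(N = 16) = e^(−13.15) · 13.15^16/16! ≈ 0.0743.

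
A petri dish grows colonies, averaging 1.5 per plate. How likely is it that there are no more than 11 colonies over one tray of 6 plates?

Over the interval, μ = 1.5 × 6 = 9 (a tray of 6 plates = 6 plates).
P(N ≤ 11) = Σ_{j=0}^{11} e^(−μ) μ^j/j! ≈ 0.8030.

0.8030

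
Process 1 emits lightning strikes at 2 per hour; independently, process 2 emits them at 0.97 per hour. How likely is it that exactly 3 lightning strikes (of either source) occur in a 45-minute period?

0.1986

Independent Poisson processes superpose: combined rate λ = 2 + 0.97 = 2.97 per hour.
Over the interval, μ = 2.97 × 0.75 = 2.2275 (a 45-minute period = 0.75 hours).
P(N = 3) = e^(−2.2275) · 2.2275^3/3! ≈ 0.1986.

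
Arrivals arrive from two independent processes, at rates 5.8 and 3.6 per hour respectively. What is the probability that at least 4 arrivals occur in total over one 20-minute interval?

0.3826

Independent Poisson processes superpose: combined rate λ = 5.8 + 3.6 = 9.4 per hour.
Over the interval, μ = 9.4 × 1/3 ≈ 3.13333 (a 20-minute interval = 1/3 hours).
P(N ≥ 4) = 1 − P(N ≤ 3) ≈ 0.3826.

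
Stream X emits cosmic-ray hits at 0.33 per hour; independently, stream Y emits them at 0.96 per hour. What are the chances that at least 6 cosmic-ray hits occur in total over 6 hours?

0.7838

Independent Poisson processes superpose: combined rate λ = 0.33 + 0.96 = 1.29 per hour.
Over the interval, μ = 1.29 × 6 = 7.74 (6 hours).
P(N ≥ 6) = 1 − P(N ≤ 5) ≈ 0.7838.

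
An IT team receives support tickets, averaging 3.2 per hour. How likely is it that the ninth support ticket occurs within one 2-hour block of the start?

0.1967

Over the interval, μ = 3.2 × 2 = 6.4 (a 2-hour block = 2 hours).
The ninth arrival falls in the interval iff at least 9 events occur there: P(S_9 ≤ t) = P(N ≥ 9) = 1 − P(N ≤ 8) ≈ 0.1967.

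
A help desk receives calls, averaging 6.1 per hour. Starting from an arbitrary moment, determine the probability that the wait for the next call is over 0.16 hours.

The wait for the next event is exponential with rate λ = 6.1 per hour.
P(T > 0.16) = e^(−λt) = e^(−6.1 × 0.16) = e^(−0.976) ≈ 0.3768.

0.3768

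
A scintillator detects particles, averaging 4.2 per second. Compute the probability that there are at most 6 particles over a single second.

0.8675

With mean μ = 4.2 per second,
P(N ≤ 6) = Σ_{j=0}^{6} e^(−μ) μ^j/j! ≈ 0.8675.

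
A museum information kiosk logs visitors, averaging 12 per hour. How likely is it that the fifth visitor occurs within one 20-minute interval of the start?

Over the interval, μ = 12 × 1/3 = 4 (a 20-minute interval = 1/3 hours).
The fifth arrival falls in the interval iff at least 5 events occur there: P(S_5 ≤ t) = P(N ≥ 5) = 1 − P(N ≤ 4) ≈ 0.3712.

0.3712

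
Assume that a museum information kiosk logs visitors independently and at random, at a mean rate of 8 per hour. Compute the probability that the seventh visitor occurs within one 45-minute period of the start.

Over the interval, μ = 8 × 0.75 = 6 (a 45-minute period = 0.75 hours).
The seventh arrival falls in the interval iff at least 7 events occur there: P(S_7 ≤ t) = P(N ≥ 7) = 1 − P(N ≤ 6) ≈ 0.3937.

0.3937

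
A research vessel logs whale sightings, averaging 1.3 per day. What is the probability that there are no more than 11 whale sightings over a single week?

0.7932

Over the interval, μ = 1.3 × 7 = 9.1 (a week = 7 days).
P(N ≤ 11) = Σ_{j=0}^{11} e^(−μ) μ^j/j! ≈ 0.7932.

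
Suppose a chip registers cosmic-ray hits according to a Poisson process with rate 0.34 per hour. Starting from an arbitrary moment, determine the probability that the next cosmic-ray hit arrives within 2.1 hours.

0.5103

Inter-arrival times are exponential with rate λ = 0.34 per hour.
P(T ≤ 2.1) = 1 − e^(−λt) = 1 − e^(−0.34 × 2.1) = 1 − e^(−0.714) ≈ 0.5103.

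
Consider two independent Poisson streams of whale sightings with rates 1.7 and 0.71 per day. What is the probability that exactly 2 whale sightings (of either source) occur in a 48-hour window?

0.0937

Independent Poisson processes superpose: combined rate λ = 1.7 + 0.71 = 2.41 per day.
Over the interval, μ = 2.41 × 2 = 4.82 (a 48-hour window = 2 days).
P(N = 2) = e^(−4.82) · 4.82^2/2! ≈ 0.0937.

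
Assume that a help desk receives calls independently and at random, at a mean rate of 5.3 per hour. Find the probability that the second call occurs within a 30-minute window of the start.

0.7421

Over the interval, μ = 5.3 × 0.5 = 2.65 (a 30-minute window = 0.5 hours).
The second arrival falls in the interval iff at least 2 events occur there: P(S_2 ≤ t) = P(N ≥ 2) = 1 − P(N ≤ 1) ≈ 0.7421.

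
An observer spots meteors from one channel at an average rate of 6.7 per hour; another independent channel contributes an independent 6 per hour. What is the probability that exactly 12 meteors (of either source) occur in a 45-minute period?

Independent Poisson processes superpose: combined rate λ = 6.7 + 6 = 12.7 per hour.
Over the interval, μ = 12.7 × 0.75 = 9.525 (a 45-minute period = 0.75 hours).
P(N = 12) = e^(−9.525) · 9.525^12/12! ≈ 0.0850.

0.0850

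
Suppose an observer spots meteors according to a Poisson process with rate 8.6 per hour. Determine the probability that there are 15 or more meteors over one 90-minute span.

0.3147

Over the interval, μ = 8.6 × 1.5 = 12.9 (a 90-minute span = 1.5 hours).
P(N ≥ 15) = 1 − P(N ≤ 14) = 1 − Σ_{j=0}^{14} e^(−μ) μ^j/j! ≈ 0.3147.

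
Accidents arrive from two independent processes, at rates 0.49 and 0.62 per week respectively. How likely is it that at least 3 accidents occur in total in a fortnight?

0.3826

Independent Poisson processes superpose: combined rate λ = 0.49 + 0.62 = 1.11 per week.
Over the interval, μ = 1.11 × 2 = 2.22 (a fortnight = 2 weeks).
P(N ≥ 3) = 1 − P(N ≤ 2) ≈ 0.3826.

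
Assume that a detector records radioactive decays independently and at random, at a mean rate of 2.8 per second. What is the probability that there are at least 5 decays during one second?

With mean μ = 2.8 per second,
P(N ≥ 5) = 1 − P(N ≤ 4) = 1 − Σ_{j=0}^{4} e^(−μ) μ^j/j! ≈ 0.1523.

0.1523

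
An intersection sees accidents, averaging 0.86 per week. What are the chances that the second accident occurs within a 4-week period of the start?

0.8576

Over the interval, μ = 0.86 × 4 = 3.44 (a 4-week period = 4 weeks).
The second arrival falls in the interval iff at least 2 events occur there: P(S_2 ≤ t) = P(N ≥ 2) = 1 − P(N ≤ 1) ≈ 0.8576.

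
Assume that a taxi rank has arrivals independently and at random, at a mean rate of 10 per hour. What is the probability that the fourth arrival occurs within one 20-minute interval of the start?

Over the interval, μ = 10 × 1/3 ≈ 3.33333 (a 20-minute interval = 1/3 hours).
The fourth arrival falls in the interval iff at least 4 events occur there: P(S_4 ≤ t) = P(N ≥ 4) = 1 − P(N ≤ 3) ≈ 0.4270.

0.4270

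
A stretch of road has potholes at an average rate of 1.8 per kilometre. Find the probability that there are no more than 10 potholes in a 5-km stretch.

Over the interval, μ = 1.8 × 5 = 9 (a 5-km stretch = 5 kilometres).
P(N ≤ 10) = Σ_{j=0}^{10} e^(−μ) μ^j/j! ≈ 0.7060.

0.7060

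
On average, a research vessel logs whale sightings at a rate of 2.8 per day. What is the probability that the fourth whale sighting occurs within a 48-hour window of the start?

Over the interval, μ = 2.8 × 2 = 5.6 (a 48-hour window = 2 days).
The fourth arrival falls in the interval iff at least 4 events occur there: P(S_4 ≤ t) = P(N ≥ 4) = 1 − P(N ≤ 3) ≈ 0.8094.

0.8094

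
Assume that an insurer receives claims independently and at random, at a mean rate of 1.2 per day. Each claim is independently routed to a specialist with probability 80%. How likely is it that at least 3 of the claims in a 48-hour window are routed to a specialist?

0.3017

Thinning: the claims that are routed to a specialist themselves form a Poisson process with rate 0.8 × 1.2 = 0.96 per day.
Over the interval, μ = 0.96 × 2 = 1.92 (a 48-hour window = 2 days).
P(N ≥ 3) = 1 − P(N ≤ 2) ≈ 0.3017.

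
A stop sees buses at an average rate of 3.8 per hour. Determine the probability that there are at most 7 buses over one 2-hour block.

0.5100

Over the interval, μ = 3.8 × 2 = 7.6 (a 2-hour block = 2 hours).
P(N ≤ 7) = Σ_{j=0}^{7} e^(−μ) μ^j/j! ≈ 0.5100.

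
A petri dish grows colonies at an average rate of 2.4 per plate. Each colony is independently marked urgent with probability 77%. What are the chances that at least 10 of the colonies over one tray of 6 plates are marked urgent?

Thinning: the colonies that are marked urgent themselves form a Poisson process with rate 0.77 × 2.4 = 1.848 per plate.
Over the interval, μ = 1.848 × 6 = 11.088 (a tray of 6 plates = 6 plates).
P(N ≥ 10) = 1 − P(N ≤ 9) ≈ 0.6690.

0.6690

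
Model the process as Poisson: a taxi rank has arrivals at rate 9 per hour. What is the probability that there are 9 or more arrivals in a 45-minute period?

Over the interval, μ = 9 × 0.75 = 6.75 (a 45-minute period = 0.75 hours).
P(N ≥ 9) = 1 − P(N ≤ 8) = 1 − Σ_{j=0}^{8} e^(−μ) μ^j/j! ≈ 0.2389.

0.2389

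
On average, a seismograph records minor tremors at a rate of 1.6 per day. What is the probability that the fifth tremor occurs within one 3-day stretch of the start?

Over the interval, μ = 1.6 × 3 = 4.8 (a 3-day stretch = 3 days).
The fifth arrival falls in the interval iff at least 5 events occur there: P(S_5 ≤ t) = P(N ≥ 5) = 1 − P(N ≤ 4) ≈ 0.5237.

0.5237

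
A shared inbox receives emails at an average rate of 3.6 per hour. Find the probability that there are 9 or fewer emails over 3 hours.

Over the interval, μ = 3.6 × 3 = 10.8 (3 hours).
P(N ≤ 9) = Σ_{j=0}^{9} e^(−μ) μ^j/j! ≈ 0.3626.

0.3626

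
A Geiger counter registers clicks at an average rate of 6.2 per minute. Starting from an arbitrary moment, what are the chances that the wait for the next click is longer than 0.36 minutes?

0.1073

The wait for the next event is exponential with rate λ = 6.2 per minute.
P(T > 0.36) = e^(−λt) = e^(−6.2 × 0.36) = e^(−2.232) ≈ 0.1073.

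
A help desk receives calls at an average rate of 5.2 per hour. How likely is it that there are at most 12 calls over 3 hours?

0.2209

Over the interval, μ = 5.2 × 3 = 15.6 (3 hours).
P(N ≤ 12) = Σ_{j=0}^{12} e^(−μ) μ^j/j! ≈ 0.2209.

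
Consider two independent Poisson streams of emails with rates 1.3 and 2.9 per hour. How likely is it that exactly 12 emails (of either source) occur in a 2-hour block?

Independent Poisson processes superpose: combined rate λ = 1.3 + 2.9 = 4.2 per hour.
Over the interval, μ = 4.2 × 2 = 8.4 (a 2-hour block = 2 hours).
P(N = 12) = e^(−8.4) · 8.4^12/12! ≈ 0.0579.

0.0579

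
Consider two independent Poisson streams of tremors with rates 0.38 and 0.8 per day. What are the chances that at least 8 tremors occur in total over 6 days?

Independent Poisson processes superpose: combined rate λ = 0.38 + 0.8 = 1.18 per day.
Over the interval, μ = 1.18 × 6 = 7.08 (6 days).
P(N ≥ 8) = 1 − P(N ≤ 7) ≈ 0.4132.

0.4132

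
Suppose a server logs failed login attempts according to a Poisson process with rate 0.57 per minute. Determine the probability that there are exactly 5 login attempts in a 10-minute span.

0.1678

Over the interval, μ = 0.57 × 10 = 5.7 (a 10-minute span = 10 minutes).
P(N = 5) = e^(−μ) μ^5/5! = e^(−5.7) · 5.7^5/120 ≈ 0.1678.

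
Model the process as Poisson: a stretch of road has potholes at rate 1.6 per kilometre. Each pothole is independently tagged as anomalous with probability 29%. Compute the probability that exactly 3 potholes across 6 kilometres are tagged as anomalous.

0.2222

Thinning: the potholes that are tagged as anomalous themselves form a Poisson process with rate 0.29 × 1.6 = 0.464 per kilometre.
Over the interval, μ = 0.464 × 6 = 2.784 (6 kilometres).
P(N = 3) = e^(−2.784) · 2.784^3/3! ≈ 0.2222.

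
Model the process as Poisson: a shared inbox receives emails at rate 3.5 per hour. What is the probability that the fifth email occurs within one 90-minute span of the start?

0.6022

Over the interval, μ = 3.5 × 1.5 = 5.25 (a 90-minute span = 1.5 hours).
The fifth arrival falls in the interval iff at least 5 events occur there: P(S_5 ≤ t) = P(N ≥ 5) = 1 − P(N ≤ 4) ≈ 0.6022.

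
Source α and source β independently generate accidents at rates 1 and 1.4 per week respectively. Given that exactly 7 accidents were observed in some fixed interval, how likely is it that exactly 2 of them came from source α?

Given the total, each event is independently from source α with probability p = λ_α/(λ_α+λ_β) = 1/2.4 ≈ 0.4167.
So K ~ Binomial(7, 1/2.4): P(K = 2) = C(7,2) · (1/2.4)^2 · (1.4/2.4)^5 ≈ 0.2463.

0.2463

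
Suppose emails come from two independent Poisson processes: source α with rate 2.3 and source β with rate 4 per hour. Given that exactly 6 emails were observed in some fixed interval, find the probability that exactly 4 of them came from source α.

0.1074

Given the total, each event is independently from source α with probability p = λ_α/(λ_α+λ_β) = 2.3/6.3 ≈ 0.3651.
So K ~ Binomial(6, 2.3/6.3): P(K = 4) = C(6,4) · (2.3/6.3)^4 · (4/6.3)^2 ≈ 0.1074.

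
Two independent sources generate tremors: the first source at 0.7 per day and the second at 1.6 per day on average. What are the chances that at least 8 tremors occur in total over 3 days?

0.3864

Independent Poisson processes superpose: combined rate λ = 0.7 + 1.6 = 2.3 per day.
Over the interval, μ = 2.3 × 3 = 6.9 (3 days).
P(N ≥ 8) = 1 − P(N ≤ 7) ≈ 0.3864.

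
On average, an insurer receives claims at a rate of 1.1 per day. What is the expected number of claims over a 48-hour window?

E[N] = λt = 1.1 × 2 = 2.2 (a 48-hour window = 2 days).

2.2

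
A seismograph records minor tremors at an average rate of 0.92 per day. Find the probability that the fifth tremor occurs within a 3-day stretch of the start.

Over the interval, μ = 0.92 × 3 = 2.76 (a 3-day stretch = 3 days).
The fifth arrival falls in the interval iff at least 5 events occur there: P(S_5 ≤ t) = P(N ≥ 5) = 1 − P(N ≤ 4) ≈ 0.1461.

0.1461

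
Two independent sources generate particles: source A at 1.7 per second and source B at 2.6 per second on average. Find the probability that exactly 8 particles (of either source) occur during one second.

Independent Poisson processes superpose: combined rate λ = 1.7 + 2.6 = 4.3 per second.
So μ = 4.3.
P(N = 8) = e^(−4.3) · 4.3^8/8! ≈ 0.0393.

0.0393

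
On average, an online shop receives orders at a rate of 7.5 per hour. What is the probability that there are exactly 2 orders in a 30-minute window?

0.1654

Over the interval, μ = 7.5 × 0.5 = 3.75 (a 30-minute window = 0.5 hours).
P(N = 2) = e^(−μ) μ^2/2! = e^(−3.75) · 3.75^2/2 ≈ 0.1654.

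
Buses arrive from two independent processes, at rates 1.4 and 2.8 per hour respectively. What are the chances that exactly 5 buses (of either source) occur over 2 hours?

Independent Poisson processes superpose: combined rate λ = 1.4 + 2.8 = 4.2 per hour.
Over the interval, μ = 4.2 × 2 = 8.4 (2 hours).
P(N = 5) = e^(−8.4) · 8.4^5/5! ≈ 0.0784.

0.0784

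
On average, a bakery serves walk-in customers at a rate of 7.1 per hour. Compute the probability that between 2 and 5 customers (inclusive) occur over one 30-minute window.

0.7202

Over the interval, μ = 7.1 × 0.5 = 3.55 (a 30-minute window = 0.5 hours).
P(2 ≤ N ≤ 5) = Σ_{j=2}^{5} e^(−3.55) · 3.55^j/j! ≈ 0.7202.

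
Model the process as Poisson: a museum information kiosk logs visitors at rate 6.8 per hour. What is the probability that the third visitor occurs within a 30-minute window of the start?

0.6603

Over the interval, μ = 6.8 × 0.5 = 3.4 (a 30-minute window = 0.5 hours).
The third arrival falls in the interval iff at least 3 events occur there: P(S_3 ≤ t) = P(N ≥ 3) = 1 − P(N ≤ 2) ≈ 0.6603.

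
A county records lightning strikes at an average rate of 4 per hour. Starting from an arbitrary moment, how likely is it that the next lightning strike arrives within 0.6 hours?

0.9093

Inter-arrival times are exponential with rate λ = 4 per hour.
P(T ≤ 0.6) = 1 − e^(−λt) = 1 − e^(−4 × 0.6) = 1 − e^(−2.4) ≈ 0.9093.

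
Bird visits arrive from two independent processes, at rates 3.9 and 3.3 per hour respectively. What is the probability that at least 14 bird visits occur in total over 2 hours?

0.5773

Independent Poisson processes superpose: combined rate λ = 3.9 + 3.3 = 7.2 per hour.
Over the interval, μ = 7.2 × 2 = 14.4 (2 hours).
P(N ≥ 14) = 1 − P(N ≤ 13) ≈ 0.5773.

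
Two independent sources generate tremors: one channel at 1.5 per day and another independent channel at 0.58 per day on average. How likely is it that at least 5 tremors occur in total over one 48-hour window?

0.4024

Independent Poisson processes superpose: combined rate λ = 1.5 + 0.58 = 2.08 per day.
Over the interval, μ = 2.08 × 2 = 4.16 (a 48-hour window = 2 days).
P(N ≥ 5) = 1 − P(N ≤ 4) ≈ 0.4024.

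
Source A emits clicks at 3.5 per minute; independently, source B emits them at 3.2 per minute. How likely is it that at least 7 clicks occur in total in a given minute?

0.5047

Independent Poisson processes superpose: combined rate λ = 3.5 + 3.2 = 6.7 per minute.
So μ = 6.7.
P(N ≥ 7) = 1 − P(N ≤ 6) ≈ 0.5047.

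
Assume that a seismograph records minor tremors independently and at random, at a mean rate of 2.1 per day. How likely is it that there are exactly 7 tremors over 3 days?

0.1435

Over the interval, μ = 2.1 × 3 = 6.3 (3 days).
P(N = 7) = e^(−μ) μ^7/7! = e^(−6.3) · 6.3^7/5040 ≈ 0.1435.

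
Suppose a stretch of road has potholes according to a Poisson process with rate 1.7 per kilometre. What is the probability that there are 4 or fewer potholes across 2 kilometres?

0.7442

Over the interval, μ = 1.7 × 2 = 3.4 (2 kilometres).
P(N ≤ 4) = Σ_{j=0}^{4} e^(−μ) μ^j/j! ≈ 0.7442.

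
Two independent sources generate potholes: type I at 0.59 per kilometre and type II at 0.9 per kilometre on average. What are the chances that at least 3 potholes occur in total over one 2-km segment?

Independent Poisson processes superpose: combined rate λ = 0.59 + 0.9 = 1.49 per kilometre.
Over the interval, μ = 1.49 × 2 = 2.98 (a 2-km segment = 2 kilometres).
P(N ≥ 3) = 1 − P(N ≤ 2) ≈ 0.5723.

0.5723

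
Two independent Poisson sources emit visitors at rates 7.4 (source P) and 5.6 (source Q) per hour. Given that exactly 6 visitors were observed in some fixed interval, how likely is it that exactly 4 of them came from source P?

Given the total, each event is independently from source P with probability p = λ_P/(λ_P+λ_Q) = 7.4/13 ≈ 0.5692.
So K ~ Binomial(6, 7.4/13): P(K = 4) = C(6,4) · (7.4/13)^4 · (5.6/13)^2 ≈ 0.2922.

0.2922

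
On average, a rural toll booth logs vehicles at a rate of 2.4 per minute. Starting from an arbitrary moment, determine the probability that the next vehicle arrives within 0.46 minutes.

0.6685

Inter-arrival times are exponential with rate λ = 2.4 per minute.
P(T ≤ 0.46) = 1 − e^(−λt) = 1 − e^(−2.4 × 0.46) = 1 − e^(−1.104) ≈ 0.6685.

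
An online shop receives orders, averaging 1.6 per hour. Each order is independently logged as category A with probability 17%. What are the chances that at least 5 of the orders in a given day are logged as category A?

Thinning: the orders that are logged as category A themselves form a Poisson process with rate 0.17 × 1.6 = 0.272 per hour.
Over the interval, μ = 0.272 × 24 = 6.528 (a day = 24 hours).
P(N ≥ 5) = 1 − P(N ≤ 4) ≈ 0.7794.

0.7794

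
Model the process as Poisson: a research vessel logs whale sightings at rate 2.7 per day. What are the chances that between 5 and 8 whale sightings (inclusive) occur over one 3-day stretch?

Over the interval, μ = 2.7 × 3 = 8.1 (a 3-day stretch = 3 days).
P(5 ≤ N ≤ 8) = Σ_{j=5}^{8} e^(−8.1) · 8.1^j/j! ≈ 0.4845.

0.4845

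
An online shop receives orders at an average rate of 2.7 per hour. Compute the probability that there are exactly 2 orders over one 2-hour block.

0.0659

Over the interval, μ = 2.7 × 2 = 5.4 (a 2-hour block = 2 hours).
P(N = 2) = e^(−μ) μ^2/2! = e^(−5.4) · 5.4^2/2 ≈ 0.0659.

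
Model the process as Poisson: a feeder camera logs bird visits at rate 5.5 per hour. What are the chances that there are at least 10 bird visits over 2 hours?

0.6595

Over the interval, μ = 5.5 × 2 = 11 (2 hours).
P(N ≥ 10) = 1 − P(N ≤ 9) = 1 − Σ_{j=0}^{9} e^(−μ) μ^j/j! ≈ 0.6595.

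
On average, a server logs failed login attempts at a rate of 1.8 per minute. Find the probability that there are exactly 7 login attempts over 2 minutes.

0.0425

Over the interval, μ = 1.8 × 2 = 3.6 (2 minutes).
P(N = 7) = e^(−μ) μ^7/7! = e^(−3.6) · 3.6^7/5040 ≈ 0.0425.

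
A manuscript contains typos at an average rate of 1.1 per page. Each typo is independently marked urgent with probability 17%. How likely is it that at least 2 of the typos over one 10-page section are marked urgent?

0.5577

Thinning: the typos that are marked urgent themselves form a Poisson process with rate 0.17 × 1.1 = 0.187 per page.
Over the interval, μ = 0.187 × 10 = 1.87 (a 10-page section = 10 pages).
P(N ≥ 2) = 1 − P(N ≤ 1) ≈ 0.5577.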